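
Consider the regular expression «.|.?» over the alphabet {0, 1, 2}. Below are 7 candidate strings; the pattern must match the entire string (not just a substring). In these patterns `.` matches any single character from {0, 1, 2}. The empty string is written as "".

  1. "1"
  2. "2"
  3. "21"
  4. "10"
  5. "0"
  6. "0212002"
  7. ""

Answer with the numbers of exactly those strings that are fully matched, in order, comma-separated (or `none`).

1, 2, 5, 7

1. "1" → match
2. "2" → match
3. "21" → no match
4. "10" → no match
5. "0" → match
6. "0212002" → no match
7. "" → match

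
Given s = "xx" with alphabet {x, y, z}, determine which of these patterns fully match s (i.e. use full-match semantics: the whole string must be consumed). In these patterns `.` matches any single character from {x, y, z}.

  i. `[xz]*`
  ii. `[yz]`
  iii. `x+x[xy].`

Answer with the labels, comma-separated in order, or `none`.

i → match
ii → no match
iii → no match

i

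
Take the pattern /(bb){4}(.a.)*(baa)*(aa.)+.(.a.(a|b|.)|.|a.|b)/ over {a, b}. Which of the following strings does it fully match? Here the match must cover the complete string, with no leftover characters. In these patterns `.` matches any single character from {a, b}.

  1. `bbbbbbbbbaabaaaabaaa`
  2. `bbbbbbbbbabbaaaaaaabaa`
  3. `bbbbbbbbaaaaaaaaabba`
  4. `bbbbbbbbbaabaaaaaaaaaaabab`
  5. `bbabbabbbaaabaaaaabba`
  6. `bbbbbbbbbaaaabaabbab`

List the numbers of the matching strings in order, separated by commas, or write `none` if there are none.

1, 2, 4, 6

1 → match
2 → match
3 → no match
4 → match
5 → no match
6 → match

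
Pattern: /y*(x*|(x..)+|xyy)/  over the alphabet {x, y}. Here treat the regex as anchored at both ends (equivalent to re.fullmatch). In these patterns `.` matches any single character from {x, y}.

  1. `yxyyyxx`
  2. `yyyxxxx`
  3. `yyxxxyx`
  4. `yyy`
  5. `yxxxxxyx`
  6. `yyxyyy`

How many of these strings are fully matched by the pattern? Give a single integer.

1 → no match
2 → match
3 → no match
4 → match
5 → no match
6 → no match
Total matched: 2

2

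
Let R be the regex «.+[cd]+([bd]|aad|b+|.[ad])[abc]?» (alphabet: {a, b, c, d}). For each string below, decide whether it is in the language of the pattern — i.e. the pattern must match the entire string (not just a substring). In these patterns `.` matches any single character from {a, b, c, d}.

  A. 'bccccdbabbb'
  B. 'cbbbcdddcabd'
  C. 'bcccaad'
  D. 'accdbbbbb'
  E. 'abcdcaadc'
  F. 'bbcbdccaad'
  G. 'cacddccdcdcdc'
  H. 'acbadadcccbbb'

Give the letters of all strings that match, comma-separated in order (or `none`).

A → no match
B → no match
C → match
D → match
E → match
F → match
G → match
H → match

C, D, E, F, G, H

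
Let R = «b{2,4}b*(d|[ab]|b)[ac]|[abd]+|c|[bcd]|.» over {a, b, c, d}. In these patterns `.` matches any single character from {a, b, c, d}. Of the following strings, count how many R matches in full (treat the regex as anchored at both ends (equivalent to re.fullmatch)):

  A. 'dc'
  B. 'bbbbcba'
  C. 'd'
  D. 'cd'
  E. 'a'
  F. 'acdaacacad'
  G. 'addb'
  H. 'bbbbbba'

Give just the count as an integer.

A → no match
B → no match
C → match
D → no match
E → match
F → no match
G → match
H → match
Total matched: 4

4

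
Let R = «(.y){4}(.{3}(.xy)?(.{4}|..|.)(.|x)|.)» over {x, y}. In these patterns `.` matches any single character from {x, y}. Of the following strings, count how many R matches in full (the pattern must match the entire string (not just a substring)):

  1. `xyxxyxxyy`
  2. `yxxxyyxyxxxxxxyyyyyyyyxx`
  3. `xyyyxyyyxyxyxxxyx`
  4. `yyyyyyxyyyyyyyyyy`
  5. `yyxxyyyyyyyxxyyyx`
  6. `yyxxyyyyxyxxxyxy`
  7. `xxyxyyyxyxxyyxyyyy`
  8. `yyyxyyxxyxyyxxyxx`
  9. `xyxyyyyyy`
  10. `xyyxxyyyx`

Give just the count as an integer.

1

1 → no match
2 → no match
3 → no match
4 → no match
5 → no match
6 → no match
7 → no match
8 → no match
9 → match
10 → no match
Total matched: 1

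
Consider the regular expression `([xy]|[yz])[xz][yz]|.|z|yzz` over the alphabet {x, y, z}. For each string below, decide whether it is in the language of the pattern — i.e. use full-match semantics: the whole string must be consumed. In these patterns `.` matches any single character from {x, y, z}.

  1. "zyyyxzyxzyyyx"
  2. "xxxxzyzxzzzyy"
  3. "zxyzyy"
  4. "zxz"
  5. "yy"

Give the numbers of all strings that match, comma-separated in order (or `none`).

4

1 → no match
2 → no match
3 → no match
4 → match
5 → no match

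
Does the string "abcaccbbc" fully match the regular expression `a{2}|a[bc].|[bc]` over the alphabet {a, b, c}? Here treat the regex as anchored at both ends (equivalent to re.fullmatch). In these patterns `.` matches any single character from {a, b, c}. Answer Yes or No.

No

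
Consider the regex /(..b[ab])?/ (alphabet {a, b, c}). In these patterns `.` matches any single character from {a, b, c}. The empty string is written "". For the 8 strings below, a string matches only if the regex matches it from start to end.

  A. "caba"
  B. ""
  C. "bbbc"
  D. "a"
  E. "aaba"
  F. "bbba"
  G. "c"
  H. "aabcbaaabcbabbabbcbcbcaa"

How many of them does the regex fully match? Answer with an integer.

A. "caba" → match
B. "" → match
C. "bbbc" → no match
D. "a" → no match
E. "aaba" → match
F. "bbba" → match
G. "c" → no match
H → no match
Total matched: 4

4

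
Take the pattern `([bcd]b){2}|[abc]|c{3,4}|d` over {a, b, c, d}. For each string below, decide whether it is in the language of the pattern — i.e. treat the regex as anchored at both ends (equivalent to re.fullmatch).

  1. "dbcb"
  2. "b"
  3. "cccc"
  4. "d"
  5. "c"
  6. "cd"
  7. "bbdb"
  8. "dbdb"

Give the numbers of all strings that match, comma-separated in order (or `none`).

1 → match
2 → match
3 → match
4 → match
5 → match
6 → no match
7 → match
8 → match

1, 2, 3, 4, 5, 7, 8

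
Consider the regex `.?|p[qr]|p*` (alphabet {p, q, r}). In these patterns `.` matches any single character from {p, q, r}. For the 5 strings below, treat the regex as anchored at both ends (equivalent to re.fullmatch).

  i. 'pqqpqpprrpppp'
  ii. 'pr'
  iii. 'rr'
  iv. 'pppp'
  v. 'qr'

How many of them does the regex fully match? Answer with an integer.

i → no match
ii. 'pr' → match
iii. 'rr' → no match
iv. 'pppp' → match
v. 'qr' → no match
Total matched: 2

2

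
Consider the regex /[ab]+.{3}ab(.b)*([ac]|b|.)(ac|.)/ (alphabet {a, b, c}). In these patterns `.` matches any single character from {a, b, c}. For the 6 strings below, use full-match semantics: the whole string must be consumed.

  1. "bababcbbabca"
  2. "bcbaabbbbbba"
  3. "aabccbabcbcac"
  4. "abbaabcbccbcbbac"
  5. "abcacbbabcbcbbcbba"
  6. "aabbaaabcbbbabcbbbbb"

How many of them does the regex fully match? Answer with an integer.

1 → match
2 → match
3 → match
4 → no match
5 → no match
6 → match
Total matched: 4

4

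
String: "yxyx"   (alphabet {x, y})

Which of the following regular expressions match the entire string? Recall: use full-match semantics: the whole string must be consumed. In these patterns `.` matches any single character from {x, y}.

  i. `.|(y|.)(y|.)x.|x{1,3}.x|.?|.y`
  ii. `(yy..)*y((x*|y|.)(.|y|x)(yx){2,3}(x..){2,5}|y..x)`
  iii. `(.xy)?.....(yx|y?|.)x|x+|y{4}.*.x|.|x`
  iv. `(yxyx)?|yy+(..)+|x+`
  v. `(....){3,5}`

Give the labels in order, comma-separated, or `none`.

i → no match
ii → no match
iii → no match
iv → match
v → no match

iv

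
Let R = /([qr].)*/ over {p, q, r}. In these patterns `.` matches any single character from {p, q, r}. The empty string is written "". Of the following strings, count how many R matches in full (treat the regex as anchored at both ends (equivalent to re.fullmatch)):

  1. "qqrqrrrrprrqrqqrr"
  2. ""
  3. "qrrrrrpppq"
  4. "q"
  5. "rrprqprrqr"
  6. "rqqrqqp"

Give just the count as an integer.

1

1 → no match
2. "" → match
3. "qrrrrrpppq" → no match
4. "q" → no match
5. "rrprqprrqr" → no match
6. "rqqrqqp" → no match
Total matched: 1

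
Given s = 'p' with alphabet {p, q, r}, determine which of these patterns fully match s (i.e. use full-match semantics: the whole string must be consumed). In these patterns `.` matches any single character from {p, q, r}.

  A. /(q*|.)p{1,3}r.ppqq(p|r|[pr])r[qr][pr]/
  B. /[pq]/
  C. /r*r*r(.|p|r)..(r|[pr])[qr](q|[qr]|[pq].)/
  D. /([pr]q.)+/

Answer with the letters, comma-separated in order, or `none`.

A → no match
B → match
C → no match
D → no match

B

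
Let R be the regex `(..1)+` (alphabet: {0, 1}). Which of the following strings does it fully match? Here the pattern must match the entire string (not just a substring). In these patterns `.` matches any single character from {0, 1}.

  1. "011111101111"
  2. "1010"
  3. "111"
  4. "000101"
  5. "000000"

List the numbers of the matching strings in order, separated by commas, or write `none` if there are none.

1. "011111101111" → match
2. "1010" → no match — must end with "1"
3. "111" → match
4. "000101" → no match
5. "000000" → no match — must end with "1"

1, 3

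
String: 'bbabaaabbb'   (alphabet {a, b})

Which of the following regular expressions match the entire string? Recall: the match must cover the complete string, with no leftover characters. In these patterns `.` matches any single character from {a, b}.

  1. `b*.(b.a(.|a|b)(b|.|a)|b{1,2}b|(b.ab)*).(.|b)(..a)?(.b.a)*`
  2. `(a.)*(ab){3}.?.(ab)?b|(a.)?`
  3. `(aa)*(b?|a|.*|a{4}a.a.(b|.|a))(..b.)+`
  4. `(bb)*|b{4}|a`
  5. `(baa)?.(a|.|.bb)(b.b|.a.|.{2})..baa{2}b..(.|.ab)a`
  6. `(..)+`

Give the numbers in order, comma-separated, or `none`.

1 → match
2 → no match
3 → match
4 → no match
5 → no match — must end with 'a'
6 → match

1, 3, 6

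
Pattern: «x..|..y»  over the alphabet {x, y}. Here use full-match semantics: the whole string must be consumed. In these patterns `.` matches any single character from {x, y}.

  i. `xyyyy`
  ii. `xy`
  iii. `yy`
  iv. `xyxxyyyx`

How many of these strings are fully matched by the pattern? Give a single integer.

i → no match
ii → no match
iii → no match
iv → no match
Total matched: 0

0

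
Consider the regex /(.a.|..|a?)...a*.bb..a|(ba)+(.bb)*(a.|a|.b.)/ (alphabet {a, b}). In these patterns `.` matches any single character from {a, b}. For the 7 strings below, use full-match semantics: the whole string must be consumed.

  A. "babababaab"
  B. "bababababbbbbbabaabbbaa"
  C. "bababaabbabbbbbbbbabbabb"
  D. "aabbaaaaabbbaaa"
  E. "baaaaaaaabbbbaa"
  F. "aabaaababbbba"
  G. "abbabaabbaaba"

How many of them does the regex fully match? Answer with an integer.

A → match
B → no match
C → match
D → match
E → match
F → no match
G → no match
Total matched: 4

4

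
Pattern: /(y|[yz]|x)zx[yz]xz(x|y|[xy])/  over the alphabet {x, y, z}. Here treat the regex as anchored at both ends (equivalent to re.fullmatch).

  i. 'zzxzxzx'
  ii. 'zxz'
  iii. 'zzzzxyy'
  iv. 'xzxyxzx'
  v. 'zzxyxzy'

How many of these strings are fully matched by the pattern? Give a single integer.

i → match
ii → no match
iii → no match
iv → match
v → match
Total matched: 3

3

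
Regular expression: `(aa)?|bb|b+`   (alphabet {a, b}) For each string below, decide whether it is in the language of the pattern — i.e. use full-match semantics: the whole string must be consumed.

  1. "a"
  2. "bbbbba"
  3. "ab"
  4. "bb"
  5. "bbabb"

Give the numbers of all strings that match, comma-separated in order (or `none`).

1 → no match
2 → no match
3 → no match
4 → match
5 → no match

4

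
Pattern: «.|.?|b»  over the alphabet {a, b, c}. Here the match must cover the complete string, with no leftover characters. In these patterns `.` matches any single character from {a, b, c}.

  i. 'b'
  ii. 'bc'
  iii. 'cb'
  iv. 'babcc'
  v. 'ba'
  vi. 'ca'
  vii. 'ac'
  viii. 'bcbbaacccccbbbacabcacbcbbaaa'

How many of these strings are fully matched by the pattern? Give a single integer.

1

i → match
ii → no match
iii → no match
iv → no match
v → no match
vi → no match
vii → no match
viii → no match
Total matched: 1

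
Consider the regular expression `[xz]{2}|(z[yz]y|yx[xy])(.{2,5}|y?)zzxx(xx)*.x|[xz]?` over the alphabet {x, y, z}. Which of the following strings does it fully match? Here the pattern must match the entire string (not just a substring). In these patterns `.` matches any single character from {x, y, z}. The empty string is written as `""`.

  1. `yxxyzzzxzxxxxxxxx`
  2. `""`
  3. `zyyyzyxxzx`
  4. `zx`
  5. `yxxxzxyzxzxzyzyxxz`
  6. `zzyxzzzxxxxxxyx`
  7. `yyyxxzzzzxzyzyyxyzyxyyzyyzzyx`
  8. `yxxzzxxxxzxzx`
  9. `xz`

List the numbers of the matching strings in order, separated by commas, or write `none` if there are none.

2, 4, 6, 9

1 → no match
2 → match
3 → no match
4 → match
5 → no match
6 → match
7 → no match
8 → no match
9 → match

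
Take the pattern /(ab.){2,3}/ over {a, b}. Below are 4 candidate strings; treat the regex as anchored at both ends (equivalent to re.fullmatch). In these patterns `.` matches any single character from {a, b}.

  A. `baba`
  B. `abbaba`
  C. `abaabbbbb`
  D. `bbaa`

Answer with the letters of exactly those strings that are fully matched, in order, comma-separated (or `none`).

B

A → no match — must start with `ab`
B → match
C → no match
D → no match — must start with `ab`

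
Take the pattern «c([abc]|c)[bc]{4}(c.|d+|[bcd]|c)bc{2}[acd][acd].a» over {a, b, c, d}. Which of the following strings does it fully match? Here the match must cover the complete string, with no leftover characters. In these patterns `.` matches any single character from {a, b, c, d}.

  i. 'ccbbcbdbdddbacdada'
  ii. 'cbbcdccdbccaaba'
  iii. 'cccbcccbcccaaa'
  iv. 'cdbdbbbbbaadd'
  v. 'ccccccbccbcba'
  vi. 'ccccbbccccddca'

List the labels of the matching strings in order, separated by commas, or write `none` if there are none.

iii

i → no match
ii → no match
iii → match
iv → no match — must end with 'a'
v → no match
vi → no match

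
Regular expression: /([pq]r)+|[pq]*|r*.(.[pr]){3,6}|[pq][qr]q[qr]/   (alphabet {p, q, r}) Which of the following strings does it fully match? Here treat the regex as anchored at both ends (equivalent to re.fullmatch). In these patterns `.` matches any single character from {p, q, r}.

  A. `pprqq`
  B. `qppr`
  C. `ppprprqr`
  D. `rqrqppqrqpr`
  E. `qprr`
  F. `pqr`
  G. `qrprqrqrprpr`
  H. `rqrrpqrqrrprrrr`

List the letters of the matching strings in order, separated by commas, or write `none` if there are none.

A → no match
B → no match
C → no match
D → no match
E → no match
F → no match
G → match
H → no match

G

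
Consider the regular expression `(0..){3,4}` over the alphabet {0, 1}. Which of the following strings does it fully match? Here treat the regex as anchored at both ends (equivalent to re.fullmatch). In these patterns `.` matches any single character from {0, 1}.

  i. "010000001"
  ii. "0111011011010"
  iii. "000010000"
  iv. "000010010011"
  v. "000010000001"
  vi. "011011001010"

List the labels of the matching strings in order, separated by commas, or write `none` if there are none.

i → match
ii → no match
iii → match
iv → match
v → match
vi → match

i, iii, iv, v, vi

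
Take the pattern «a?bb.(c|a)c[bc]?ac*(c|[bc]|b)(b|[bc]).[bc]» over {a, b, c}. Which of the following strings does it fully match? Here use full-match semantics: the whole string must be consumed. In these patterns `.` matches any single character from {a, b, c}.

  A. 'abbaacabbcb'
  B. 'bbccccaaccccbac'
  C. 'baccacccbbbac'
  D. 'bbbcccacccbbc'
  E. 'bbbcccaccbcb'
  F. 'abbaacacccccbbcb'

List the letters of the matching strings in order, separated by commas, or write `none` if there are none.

A → match
B → no match
C → no match
D → match
E → match
F → match

A, D, E, F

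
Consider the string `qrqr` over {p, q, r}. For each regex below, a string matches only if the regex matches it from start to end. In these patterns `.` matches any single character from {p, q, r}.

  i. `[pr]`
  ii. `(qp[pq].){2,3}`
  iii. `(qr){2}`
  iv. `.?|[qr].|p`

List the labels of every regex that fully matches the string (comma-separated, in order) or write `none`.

i → no match
ii → no match — must start with `qp`
iii → match
iv → no match

iii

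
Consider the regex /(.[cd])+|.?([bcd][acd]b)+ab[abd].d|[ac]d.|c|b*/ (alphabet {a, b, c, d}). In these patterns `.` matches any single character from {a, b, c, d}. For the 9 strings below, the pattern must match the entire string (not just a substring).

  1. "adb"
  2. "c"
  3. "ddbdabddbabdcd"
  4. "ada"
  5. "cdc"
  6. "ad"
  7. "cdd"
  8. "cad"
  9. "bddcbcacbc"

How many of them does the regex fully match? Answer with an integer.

1 → match
2 → match
3 → match
4 → match
5 → match
6 → match
7 → match
8 → no match
9 → match
Total matched: 8

8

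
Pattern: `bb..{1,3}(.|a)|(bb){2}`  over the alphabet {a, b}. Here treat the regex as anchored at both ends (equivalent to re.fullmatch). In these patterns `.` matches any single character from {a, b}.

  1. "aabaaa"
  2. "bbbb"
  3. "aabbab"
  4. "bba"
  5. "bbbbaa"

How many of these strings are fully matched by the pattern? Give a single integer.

2

1 → no match — must start with "bb"
2 → match
3 → no match — must start with "bb"
4 → no match
5 → match
Total matched: 2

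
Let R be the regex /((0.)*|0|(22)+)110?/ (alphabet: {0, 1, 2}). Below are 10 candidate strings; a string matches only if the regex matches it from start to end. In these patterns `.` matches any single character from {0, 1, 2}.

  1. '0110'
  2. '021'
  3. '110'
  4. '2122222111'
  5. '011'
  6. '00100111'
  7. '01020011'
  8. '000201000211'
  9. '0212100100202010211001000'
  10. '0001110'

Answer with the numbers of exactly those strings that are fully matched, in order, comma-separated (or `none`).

1, 3, 5, 7, 8, 10

1. '0110' → match
2. '021' → no match
3. '110' → match
4. '2122222111' → no match
5. '011' → match
6. '00100111' → no match
7. '01020011' → match
8. '000201000211' → match
9 → no match
10. '0001110' → match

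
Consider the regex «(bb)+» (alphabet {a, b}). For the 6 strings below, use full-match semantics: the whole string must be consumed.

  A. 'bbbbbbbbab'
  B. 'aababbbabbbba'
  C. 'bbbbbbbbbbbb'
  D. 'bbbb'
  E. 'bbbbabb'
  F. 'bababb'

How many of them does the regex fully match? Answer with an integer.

2

A → no match — must end with 'bb'
B → no match — must start with 'bb'
C → match
D → match
E → no match
F → no match — must start with 'bb'
Total matched: 2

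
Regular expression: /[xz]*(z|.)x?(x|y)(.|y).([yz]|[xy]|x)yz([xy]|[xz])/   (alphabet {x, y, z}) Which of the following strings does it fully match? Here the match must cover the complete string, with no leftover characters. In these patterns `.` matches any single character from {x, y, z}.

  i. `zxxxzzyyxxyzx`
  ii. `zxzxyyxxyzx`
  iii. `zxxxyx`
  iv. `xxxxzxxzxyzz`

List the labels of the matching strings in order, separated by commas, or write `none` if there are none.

i → match
ii → match
iii → no match
iv → match

i, ii, iv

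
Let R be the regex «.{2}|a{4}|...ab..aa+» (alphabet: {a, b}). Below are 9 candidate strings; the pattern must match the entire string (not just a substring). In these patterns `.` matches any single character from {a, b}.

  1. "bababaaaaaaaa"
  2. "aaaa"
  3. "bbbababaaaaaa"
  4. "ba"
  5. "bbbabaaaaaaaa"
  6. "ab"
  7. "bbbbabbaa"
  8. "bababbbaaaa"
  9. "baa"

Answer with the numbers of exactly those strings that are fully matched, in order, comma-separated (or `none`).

1, 2, 3, 4, 5, 6, 8

1 → match
2 → match
3 → match
4 → match
5 → match
6 → match
7 → no match
8 → match
9 → no match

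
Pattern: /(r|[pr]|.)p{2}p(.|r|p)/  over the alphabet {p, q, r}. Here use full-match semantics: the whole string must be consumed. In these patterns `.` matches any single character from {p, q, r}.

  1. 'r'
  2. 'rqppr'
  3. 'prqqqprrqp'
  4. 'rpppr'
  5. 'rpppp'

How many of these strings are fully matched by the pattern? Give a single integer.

2

1 → no match
2 → no match
3 → no match
4 → match
5 → match
Total matched: 2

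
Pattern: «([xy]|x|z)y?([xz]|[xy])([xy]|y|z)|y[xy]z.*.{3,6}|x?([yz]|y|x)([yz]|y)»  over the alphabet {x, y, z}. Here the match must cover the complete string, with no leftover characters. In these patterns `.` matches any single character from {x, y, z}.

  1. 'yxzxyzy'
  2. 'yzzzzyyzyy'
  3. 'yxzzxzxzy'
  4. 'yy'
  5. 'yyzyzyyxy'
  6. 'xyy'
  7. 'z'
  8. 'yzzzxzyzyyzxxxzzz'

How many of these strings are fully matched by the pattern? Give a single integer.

1. 'yxzxyzy' → match
2. 'yzzzzyyzyy' → no match
3. 'yxzzxzxzy' → match
4. 'yy' → match
5. 'yyzyzyyxy' → match
6. 'xyy' → match
7. 'z' → no match
8 → no match
Total matched: 5

5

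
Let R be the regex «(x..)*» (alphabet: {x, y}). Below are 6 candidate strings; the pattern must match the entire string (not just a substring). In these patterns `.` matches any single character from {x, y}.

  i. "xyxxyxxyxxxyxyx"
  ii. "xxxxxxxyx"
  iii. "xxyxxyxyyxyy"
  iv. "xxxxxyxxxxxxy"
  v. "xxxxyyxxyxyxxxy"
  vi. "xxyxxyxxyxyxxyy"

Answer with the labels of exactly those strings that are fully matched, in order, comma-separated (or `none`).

i → match
ii → match
iii → match
iv → no match
v → match
vi → match

i, ii, iii, v, vi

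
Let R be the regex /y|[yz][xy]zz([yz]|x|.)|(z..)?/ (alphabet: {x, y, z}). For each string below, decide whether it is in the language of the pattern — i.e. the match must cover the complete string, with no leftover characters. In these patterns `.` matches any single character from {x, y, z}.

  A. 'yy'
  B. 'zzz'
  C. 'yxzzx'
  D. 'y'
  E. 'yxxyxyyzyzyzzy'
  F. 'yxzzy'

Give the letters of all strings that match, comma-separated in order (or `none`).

B, C, D, F

A. 'yy' → no match
B. 'zzz' → match
C. 'yxzzx' → match
D. 'y' → match
E → no match
F. 'yxzzy' → match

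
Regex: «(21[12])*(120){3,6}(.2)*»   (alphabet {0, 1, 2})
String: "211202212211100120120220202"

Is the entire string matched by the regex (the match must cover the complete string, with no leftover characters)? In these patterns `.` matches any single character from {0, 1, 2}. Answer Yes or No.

No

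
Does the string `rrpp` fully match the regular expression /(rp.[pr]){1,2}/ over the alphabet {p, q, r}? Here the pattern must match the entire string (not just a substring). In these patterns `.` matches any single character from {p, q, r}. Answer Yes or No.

No

Every match must start with `rp`, but `rrpp` does not.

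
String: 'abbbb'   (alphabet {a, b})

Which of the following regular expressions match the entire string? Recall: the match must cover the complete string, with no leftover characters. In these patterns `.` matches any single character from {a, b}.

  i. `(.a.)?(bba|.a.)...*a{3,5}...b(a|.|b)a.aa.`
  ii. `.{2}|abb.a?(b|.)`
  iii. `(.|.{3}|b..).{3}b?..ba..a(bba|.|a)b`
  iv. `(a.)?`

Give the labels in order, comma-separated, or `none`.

ii

i → no match
ii → match
iii → no match
iv → no match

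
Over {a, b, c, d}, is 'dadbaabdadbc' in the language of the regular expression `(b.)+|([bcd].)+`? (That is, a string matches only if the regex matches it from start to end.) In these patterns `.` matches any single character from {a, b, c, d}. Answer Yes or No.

No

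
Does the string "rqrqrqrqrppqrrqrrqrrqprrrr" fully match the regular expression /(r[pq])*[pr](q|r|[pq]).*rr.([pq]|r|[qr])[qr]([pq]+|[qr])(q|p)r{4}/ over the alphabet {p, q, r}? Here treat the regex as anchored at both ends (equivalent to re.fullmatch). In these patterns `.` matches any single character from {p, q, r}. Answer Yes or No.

Yes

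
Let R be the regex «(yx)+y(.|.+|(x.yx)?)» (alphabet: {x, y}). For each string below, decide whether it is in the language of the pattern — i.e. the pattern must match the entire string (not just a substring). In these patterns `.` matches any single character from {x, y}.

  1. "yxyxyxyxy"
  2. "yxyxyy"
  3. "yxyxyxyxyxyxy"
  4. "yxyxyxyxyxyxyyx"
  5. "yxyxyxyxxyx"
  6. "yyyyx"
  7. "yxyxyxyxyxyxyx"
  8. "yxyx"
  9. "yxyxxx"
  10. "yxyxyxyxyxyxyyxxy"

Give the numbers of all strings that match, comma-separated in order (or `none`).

1, 2, 3, 4, 5, 7, 8, 9, 10

1 → match
2 → match
3 → match
4 → match
5 → match
6 → no match — must start with "yx"
7 → match
8 → match
9 → match
10 → match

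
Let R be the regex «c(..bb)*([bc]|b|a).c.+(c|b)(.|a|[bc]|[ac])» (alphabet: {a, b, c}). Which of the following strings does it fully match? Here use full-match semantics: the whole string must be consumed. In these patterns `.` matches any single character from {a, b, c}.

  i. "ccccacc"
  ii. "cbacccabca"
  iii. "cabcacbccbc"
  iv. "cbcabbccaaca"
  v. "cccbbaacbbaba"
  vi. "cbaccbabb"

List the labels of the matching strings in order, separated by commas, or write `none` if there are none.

i, ii, iii, v, vi

i → match
ii → match
iii → match
iv → no match
v → match
vi → match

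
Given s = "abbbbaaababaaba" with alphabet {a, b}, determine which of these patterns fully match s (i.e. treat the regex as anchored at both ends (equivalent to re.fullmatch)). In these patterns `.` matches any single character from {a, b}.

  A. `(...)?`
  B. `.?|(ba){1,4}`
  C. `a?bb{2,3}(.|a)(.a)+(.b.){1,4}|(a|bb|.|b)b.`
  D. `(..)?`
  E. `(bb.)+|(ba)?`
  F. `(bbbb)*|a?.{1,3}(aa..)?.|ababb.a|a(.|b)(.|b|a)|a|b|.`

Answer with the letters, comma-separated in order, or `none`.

C

A → no match
B → no match
C → match
D → no match
E → no match
F → no match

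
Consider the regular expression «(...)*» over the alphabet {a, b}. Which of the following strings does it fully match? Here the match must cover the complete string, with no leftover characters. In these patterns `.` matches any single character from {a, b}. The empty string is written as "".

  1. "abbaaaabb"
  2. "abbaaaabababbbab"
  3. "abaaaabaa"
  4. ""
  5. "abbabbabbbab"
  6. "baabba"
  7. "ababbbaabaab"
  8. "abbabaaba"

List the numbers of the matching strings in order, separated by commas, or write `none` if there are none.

1, 3, 4, 5, 6, 7, 8

1. "abbaaaabb" → match
2 → no match
3. "abaaaabaa" → match
4. "" → match
5. "abbabbabbbab" → match
6. "baabba" → match
7. "ababbbaabaab" → match
8. "abbabaaba" → match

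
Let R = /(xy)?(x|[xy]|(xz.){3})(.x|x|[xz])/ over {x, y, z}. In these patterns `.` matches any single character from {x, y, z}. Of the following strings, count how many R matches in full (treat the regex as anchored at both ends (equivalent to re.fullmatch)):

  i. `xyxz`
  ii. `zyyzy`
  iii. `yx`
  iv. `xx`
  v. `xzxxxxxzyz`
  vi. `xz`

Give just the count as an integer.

i → match
ii → no match
iii → match
iv → match
v → no match
vi → match
Total matched: 4

4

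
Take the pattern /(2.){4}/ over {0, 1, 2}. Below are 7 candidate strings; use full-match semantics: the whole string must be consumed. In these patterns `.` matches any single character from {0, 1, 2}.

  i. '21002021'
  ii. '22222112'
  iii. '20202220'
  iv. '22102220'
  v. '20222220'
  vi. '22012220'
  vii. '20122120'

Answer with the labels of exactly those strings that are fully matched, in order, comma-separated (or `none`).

i → no match
ii → no match
iii → match
iv → no match
v → match
vi → no match
vii → no match

iii, v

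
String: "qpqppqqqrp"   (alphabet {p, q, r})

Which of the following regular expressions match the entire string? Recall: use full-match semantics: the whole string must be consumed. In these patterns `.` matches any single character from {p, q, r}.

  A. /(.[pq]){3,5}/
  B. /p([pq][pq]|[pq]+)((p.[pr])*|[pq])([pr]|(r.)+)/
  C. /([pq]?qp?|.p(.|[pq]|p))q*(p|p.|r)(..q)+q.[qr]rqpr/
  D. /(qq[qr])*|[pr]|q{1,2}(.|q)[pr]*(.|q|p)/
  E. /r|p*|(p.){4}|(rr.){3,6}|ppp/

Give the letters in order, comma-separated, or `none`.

A

A → match
B → no match — must start with "p"
C → no match — must end with "rqpr"
D → no match
E → no match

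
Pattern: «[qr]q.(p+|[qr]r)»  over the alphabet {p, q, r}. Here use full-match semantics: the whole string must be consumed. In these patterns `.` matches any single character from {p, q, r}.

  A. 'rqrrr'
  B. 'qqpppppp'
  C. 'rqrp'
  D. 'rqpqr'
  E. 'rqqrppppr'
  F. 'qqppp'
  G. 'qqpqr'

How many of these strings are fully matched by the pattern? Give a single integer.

6

A → match
B → match
C → match
D → match
E → no match
F → match
G → match
Total matched: 6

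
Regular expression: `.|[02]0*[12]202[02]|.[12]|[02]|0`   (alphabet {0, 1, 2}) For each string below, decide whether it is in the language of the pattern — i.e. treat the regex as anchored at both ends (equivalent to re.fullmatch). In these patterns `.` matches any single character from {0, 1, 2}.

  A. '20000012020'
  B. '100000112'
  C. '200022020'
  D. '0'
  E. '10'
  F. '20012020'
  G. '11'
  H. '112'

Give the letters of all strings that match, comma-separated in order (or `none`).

A → match
B → no match
C → match
D → match
E → no match
F → match
G → match
H → no match

A, C, D, F, G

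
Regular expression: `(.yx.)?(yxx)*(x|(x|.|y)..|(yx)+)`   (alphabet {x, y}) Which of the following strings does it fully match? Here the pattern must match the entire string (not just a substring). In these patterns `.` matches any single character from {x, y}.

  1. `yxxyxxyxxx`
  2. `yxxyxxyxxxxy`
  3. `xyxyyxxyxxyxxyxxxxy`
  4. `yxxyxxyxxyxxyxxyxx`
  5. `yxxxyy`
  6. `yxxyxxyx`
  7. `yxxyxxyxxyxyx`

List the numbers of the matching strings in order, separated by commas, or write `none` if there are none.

1, 2, 3, 4, 5, 6, 7

1 → match
2 → match
3 → match
4 → match
5 → match
6 → match
7 → match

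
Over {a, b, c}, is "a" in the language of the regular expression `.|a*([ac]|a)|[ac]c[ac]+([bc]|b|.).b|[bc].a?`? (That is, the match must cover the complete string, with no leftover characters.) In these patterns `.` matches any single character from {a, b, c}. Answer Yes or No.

Yes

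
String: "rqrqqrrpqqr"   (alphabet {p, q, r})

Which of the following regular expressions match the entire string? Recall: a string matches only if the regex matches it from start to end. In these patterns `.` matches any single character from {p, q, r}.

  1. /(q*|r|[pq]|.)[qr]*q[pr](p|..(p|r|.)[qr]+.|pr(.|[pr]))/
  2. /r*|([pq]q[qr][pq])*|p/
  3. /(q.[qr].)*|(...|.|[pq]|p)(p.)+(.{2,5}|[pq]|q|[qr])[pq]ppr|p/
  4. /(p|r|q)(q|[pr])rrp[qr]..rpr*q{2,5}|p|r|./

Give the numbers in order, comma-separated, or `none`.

1

1 → match
2 → no match
3 → no match
4 → no match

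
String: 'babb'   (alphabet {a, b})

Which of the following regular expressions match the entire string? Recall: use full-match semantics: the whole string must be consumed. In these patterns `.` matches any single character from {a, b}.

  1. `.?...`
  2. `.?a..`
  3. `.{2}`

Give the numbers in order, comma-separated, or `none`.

1 → match
2 → match
3 → no match

1, 2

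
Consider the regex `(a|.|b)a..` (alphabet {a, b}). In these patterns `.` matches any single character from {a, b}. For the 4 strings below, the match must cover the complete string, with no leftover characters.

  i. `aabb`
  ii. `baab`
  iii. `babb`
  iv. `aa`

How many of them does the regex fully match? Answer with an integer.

3

i. `aabb` → match
ii. `baab` → match
iii. `babb` → match
iv. `aa` → no match
Total matched: 3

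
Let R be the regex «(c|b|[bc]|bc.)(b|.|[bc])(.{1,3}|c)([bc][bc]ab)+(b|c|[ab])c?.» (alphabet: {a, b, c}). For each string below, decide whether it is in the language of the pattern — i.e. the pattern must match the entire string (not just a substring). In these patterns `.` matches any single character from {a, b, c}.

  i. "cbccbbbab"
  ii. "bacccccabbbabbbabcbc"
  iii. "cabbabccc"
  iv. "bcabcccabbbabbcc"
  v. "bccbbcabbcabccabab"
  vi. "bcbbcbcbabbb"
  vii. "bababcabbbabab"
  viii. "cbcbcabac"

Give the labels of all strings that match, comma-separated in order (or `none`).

iv, v, vi, vii, viii

i → no match
ii → no match
iii → no match
iv → match
v → match
vi → match
vii → match
viii → match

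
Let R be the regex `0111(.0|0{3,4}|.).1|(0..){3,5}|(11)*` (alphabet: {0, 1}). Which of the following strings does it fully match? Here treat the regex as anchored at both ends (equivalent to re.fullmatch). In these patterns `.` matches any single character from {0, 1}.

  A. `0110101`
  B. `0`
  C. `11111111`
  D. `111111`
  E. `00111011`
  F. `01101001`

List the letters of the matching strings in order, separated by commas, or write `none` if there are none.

C, D

A → no match
B → no match
C → match
D → match
E → no match
F → no match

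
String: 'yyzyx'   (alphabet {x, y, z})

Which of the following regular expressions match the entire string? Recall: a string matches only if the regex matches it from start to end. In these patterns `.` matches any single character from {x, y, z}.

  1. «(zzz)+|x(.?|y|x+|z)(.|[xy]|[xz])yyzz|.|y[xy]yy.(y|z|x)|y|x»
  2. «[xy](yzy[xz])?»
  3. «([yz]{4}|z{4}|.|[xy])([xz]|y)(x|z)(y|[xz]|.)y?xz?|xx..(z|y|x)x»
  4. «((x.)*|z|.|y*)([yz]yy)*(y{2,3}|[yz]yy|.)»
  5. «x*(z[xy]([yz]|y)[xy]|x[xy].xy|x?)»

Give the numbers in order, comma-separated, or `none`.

2, 3

1 → no match
2 → match
3 → match
4 → no match
5 → no match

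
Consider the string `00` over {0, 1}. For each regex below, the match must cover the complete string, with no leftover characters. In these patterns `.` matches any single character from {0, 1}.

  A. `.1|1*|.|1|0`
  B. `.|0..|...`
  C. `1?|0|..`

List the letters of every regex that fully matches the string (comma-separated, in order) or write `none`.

A → no match
B → no match
C → match

C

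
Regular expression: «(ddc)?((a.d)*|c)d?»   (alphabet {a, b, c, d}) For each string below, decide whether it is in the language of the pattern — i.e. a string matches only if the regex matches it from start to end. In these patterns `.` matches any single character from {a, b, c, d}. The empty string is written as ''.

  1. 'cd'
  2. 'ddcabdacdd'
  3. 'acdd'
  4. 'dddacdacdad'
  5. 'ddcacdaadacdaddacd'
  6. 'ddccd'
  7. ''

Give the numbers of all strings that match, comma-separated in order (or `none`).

1, 2, 3, 5, 6, 7

1 → match
2 → match
3 → match
4 → no match
5 → match
6 → match
7 → match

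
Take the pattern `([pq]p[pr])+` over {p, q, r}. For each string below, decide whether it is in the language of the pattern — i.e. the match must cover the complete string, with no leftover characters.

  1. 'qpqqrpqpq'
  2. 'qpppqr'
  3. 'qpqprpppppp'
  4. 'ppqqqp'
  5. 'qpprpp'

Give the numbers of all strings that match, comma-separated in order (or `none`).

1. 'qpqqrpqpq' → no match
2. 'qpppqr' → no match
3. 'qpqprpppppp' → no match
4. 'ppqqqp' → no match
5. 'qpprpp' → no match

none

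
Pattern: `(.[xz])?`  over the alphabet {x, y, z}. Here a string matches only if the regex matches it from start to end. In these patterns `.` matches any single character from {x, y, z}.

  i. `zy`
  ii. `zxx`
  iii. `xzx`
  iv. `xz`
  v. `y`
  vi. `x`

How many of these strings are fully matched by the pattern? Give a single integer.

1

i → no match
ii → no match
iii → no match
iv → match
v → no match
vi → no match
Total matched: 1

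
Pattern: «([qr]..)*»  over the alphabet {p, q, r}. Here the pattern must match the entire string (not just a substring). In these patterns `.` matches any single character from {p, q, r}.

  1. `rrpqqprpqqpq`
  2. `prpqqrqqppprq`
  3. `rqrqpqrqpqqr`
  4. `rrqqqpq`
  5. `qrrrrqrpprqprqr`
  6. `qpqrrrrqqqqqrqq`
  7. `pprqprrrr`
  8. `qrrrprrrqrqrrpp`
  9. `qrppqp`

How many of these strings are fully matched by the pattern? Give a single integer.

1 → match
2 → no match
3 → match
4 → no match
5 → match
6 → match
7 → no match
8 → match
9 → no match
Total matched: 5

5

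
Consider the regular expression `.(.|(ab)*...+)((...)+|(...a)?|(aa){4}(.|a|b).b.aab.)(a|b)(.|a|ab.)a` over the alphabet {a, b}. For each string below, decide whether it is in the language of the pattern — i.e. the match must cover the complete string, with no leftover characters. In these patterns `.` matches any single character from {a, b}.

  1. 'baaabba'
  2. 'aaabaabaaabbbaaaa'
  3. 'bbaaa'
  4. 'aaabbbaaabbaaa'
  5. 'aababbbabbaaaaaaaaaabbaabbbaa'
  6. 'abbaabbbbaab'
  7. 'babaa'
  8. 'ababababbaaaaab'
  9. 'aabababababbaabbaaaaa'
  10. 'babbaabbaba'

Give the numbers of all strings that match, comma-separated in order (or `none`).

1, 2, 3, 4, 5, 7, 9, 10

1. 'baaabba' → match
2 → match
3. 'bbaaa' → match
4 → match
5 → match
6. 'abbaabbbbaab' → no match — must end with 'a'
7. 'babaa' → match
8 → no match — must end with 'a'
9 → match
10. 'babbaabbaba' → match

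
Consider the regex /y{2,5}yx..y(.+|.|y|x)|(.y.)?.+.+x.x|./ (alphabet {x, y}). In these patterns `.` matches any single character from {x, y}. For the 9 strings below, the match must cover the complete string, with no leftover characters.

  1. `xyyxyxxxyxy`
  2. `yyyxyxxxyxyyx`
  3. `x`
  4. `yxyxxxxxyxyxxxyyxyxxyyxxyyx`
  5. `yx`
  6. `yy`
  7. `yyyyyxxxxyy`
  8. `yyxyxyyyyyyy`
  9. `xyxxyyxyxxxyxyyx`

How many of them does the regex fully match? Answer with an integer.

1. `xyyxyxxxyxy` → no match
2 → no match
3. `x` → match
4 → no match
5. `yx` → no match
6. `yy` → no match
7. `yyyyyxxxxyy` → no match
8. `yyxyxyyyyyyy` → no match
9 → no match
Total matched: 1

1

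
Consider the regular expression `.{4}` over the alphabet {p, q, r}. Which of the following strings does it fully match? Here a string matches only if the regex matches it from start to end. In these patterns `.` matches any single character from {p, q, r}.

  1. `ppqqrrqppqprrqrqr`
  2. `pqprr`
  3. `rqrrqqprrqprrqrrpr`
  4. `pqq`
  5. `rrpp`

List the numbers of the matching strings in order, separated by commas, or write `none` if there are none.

5

1 → no match
2. `pqprr` → no match
3 → no match
4. `pqq` → no match
5. `rrpp` → match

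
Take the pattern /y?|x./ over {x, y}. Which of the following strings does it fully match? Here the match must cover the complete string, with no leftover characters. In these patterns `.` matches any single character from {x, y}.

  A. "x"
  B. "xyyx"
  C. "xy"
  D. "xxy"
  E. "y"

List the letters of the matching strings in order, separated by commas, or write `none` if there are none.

A → no match
B → no match
C → match
D → no match
E → match

C, E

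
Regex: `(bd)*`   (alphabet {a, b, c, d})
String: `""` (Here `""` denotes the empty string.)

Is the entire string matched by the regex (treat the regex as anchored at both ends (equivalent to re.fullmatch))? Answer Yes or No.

Yes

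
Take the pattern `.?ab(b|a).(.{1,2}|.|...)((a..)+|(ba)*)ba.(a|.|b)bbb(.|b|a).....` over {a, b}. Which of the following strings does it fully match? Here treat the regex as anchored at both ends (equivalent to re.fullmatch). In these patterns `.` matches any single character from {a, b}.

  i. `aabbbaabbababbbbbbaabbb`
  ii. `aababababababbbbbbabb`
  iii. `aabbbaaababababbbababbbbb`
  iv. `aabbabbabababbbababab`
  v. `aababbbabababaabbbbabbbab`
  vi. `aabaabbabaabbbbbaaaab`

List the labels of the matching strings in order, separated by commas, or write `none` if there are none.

i → match
ii → match
iii → no match
iv → match
v → match
vi → match

i, ii, iv, v, vi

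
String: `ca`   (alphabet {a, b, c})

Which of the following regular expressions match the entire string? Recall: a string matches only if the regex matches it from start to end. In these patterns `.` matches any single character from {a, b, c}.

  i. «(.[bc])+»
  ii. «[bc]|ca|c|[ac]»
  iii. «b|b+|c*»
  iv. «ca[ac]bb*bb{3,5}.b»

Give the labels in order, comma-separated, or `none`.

i → no match
ii → match
iii → no match
iv → no match — must end with `b`

ii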